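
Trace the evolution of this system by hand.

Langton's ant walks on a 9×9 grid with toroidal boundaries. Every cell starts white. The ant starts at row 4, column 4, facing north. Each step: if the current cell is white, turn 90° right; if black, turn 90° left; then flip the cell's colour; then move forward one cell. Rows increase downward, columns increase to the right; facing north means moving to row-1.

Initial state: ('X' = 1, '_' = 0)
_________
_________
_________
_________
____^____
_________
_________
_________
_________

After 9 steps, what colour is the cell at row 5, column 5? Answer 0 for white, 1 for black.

1

t=0: _________
_________
_________
_________
____^____
_________
_________
_________
_________
t=1: _________
_________
_________
_________
____X>___
_________
_________
_________
_________
t=2: _________
_________
_________
_________
____XX___
_____v___
_________
_________
_________
t=3: _________
_________
_________
_________
____XX___
____<X___
_________
_________
_________
t=4: _________
_________
_________
_________
____^X___
____XX___
_________
_________
_________
t=5: _________
_________
_________
_________
___<_X___
____XX___
_________
_________
_________
t=6: _________
_________
_________
___^_____
___X_X___
____XX___
_________
_________
_________
t=7: _________
_________
_________
___X>____
___X_X___
____XX___
_________
_________
_________
t=8: _________
_________
_________
___XX____
___XvX___
____XX___
_________
_________
_________
t=9: _________
_________
_________
___XX____
___<XX___
____XX___
_________
_________
_________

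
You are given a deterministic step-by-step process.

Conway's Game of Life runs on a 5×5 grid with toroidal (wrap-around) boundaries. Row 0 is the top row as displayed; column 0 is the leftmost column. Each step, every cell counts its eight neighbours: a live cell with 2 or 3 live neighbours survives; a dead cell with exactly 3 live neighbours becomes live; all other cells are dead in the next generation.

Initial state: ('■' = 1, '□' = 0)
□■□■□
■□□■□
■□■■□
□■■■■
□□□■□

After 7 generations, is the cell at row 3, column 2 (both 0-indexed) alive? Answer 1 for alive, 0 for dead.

0

t=0: □■□■□
■□□■□
■□■■□
□■■■■
□□□■□
t=1: □□□■□
■□□■□
■□□□□
■■□□□
■■□□□
t=2: ■■■□□
□□□□□
■□□□□
□□□□■
■■■□■
t=3: □□■■■
■□□□□
□□□□□
□□□■■
□□■□■
t=4: ■■■□■
□□□■■
□□□□■
□□□■■
■□■□□
t=5: □□■□□
□■■□□
■□□□□
■□□■■
□□■□□
t=6: □□■■□
□■■□□
■□■■□
■■□■■
□■■□■
t=7: ■□□□□
□□□□■
□□□□□
□□□□□
□□□□□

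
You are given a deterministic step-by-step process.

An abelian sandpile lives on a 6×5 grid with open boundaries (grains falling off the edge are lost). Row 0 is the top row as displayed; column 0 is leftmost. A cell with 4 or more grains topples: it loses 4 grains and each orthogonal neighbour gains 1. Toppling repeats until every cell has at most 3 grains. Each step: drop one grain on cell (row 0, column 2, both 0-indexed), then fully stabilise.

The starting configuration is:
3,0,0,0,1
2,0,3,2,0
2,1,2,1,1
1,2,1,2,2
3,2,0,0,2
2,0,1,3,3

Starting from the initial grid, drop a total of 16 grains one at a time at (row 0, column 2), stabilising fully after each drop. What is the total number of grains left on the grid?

49

gen 0: 3,0,0,0,1
2,0,3,2,0
2,1,2,1,1
1,2,1,2,2
3,2,0,0,2
2,0,1,3,3
gen 1: 3,0,1,0,1
2,0,3,2,0
2,1,2,1,1
1,2,1,2,2
3,2,0,0,2
2,0,1,3,3
gen 2: 3,0,2,0,1
2,0,3,2,0
2,1,2,1,1
1,2,1,2,2
3,2,0,0,2
2,0,1,3,3
gen 3: 3,0,3,0,1
2,0,3,2,0
2,1,2,1,1
1,2,1,2,2
3,2,0,0,2
2,0,1,3,3
gen 4: 3,1,1,1,1
2,1,0,3,0
2,1,3,1,1
1,2,1,2,2
3,2,0,0,2
2,0,1,3,3
gen 5: 3,1,2,1,1
2,1,0,3,0
2,1,3,1,1
1,2,1,2,2
3,2,0,0,2
2,0,1,3,3
gen 6: 3,1,3,1,1
2,1,0,3,0
2,1,3,1,1
1,2,1,2,2
3,2,0,0,2
2,0,1,3,3
gen 7: 3,2,0,2,1
2,1,1,3,0
2,1,3,1,1
1,2,1,2,2
3,2,0,0,2
2,0,1,3,3
gen 8: 3,2,1,2,1
2,1,1,3,0
2,1,3,1,1
1,2,1,2,2
3,2,0,0,2
2,0,1,3,3
gen 9: 3,2,2,2,1
2,1,1,3,0
2,1,3,1,1
1,2,1,2,2
3,2,0,0,2
2,0,1,3,3
gen 10: 3,2,3,2,1
2,1,1,3,0
2,1,3,1,1
1,2,1,2,2
3,2,0,0,2
2,0,1,3,3
gen 11: 3,3,0,3,1
2,1,2,3,0
2,1,3,1,1
1,2,1,2,2
3,2,0,0,2
2,0,1,3,3
gen 12: 3,3,1,3,1
2,1,2,3,0
2,1,3,1,1
1,2,1,2,2
3,2,0,0,2
2,0,1,3,3
gen 13: 3,3,2,3,1
2,1,2,3,0
2,1,3,1,1
1,2,1,2,2
3,2,0,0,2
2,0,1,3,3
gen 14: 3,3,3,3,1
2,1,2,3,0
2,1,3,1,1
1,2,1,2,2
3,2,0,0,2
2,0,1,3,3
gen 15: 0,1,3,1,2
3,3,1,1,1
2,2,0,3,1
1,2,2,2,2
3,2,0,0,2
2,0,1,3,3
gen 16: 0,2,0,2,2
3,3,2,1,1
2,2,0,3,1
1,2,2,2,2
3,2,0,0,2
2,0,1,3,3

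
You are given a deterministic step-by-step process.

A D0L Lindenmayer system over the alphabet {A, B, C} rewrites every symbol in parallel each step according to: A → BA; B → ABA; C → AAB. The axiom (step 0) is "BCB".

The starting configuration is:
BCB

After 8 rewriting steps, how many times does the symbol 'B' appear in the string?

1731

[0] BCB
[1] ABAAABABA
[2] BAABABABABAABABAABABA
[3] ABABABAABABAABABAABABAABABABAABABAABABABAABABAABABA
[4] BAABABAABABAABABABAABABAABABABAABABAABABABAABABAABABABAABA…ABABABAABABAABABABAABABAABABAABABABAABABAABABABAABABAABABA  (len 123)
[5] ABABABAABABAABABABAABABAABABABAABABAABABAABABABAABABAABABA…ABABABAABABAABABABAABABAABABAABABABAABABAABABABAABABAABABA  (len 297)
[6] BAABABAABABAABABABAABABAABABABAABABAABABAABABABAABABAABABA…ABABABAABABAABABABAABABAABABAABABABAABABAABABABAABABAABABA  (len 717)
[7] ABABABAABABAABABABAABABAABABABAABABAABABAABABABAABABAABABA…ABABABAABABAABABABAABABAABABAABABABAABABAABABABAABABAABABA  (len 1731)
[8] BAABABAABABAABABABAABABAABABABAABABAABABAABABABAABABAABABA…ABABABAABABAABABABAABABAABABAABABABAABABAABABABAABABAABABA  (len 4179)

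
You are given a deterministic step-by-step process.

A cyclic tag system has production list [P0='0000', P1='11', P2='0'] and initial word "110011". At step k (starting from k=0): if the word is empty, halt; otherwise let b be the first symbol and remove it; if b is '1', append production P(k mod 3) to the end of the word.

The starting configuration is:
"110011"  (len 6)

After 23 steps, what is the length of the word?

0) "110011"  (len 6)
1) "100110000"  (len 9)
2) "0011000011"  (len 10)
3) "011000011"  (len 9)
4) "11000011"  (len 8)
5) "100001111"  (len 9)
6) "000011110"  (len 9)
7) "00011110"  (len 8)
8) "0011110"  (len 7)
9) "011110"  (len 6)
10) "11110"  (len 5)
11) "111011"  (len 6)
12) "110110"  (len 6)
13) "101100000"  (len 9)
14) "0110000011"  (len 10)
15) "110000011"  (len 9)
16) "100000110000"  (len 12)
17) "0000011000011"  (len 13)
18) "000011000011"  (len 12)
19) "00011000011"  (len 11)
20) "0011000011"  (len 10)
21) "011000011"  (len 9)
22) "11000011"  (len 8)
23) "100001111"  (len 9)

9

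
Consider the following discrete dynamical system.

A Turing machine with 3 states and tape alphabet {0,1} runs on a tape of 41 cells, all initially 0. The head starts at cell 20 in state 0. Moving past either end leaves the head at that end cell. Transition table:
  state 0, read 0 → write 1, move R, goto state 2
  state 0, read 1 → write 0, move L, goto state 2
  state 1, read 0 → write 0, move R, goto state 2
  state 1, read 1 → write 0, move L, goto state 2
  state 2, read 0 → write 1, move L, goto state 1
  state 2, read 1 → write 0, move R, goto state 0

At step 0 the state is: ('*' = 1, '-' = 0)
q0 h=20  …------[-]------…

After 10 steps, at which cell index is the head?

22

0) q0 h=20  …------[-]------…
1) q2 h=21  …-----*[-]------…
2) q1 h=20  …------[*]*-----…
3) q2 h=19  …------[-]-*----…
4) q1 h=18  …------[-]*-*---…
5) q2 h=19  …------[*]-*----…
6) q0 h=20  …------[-]*-----…
7) q2 h=21  …-----*[*]------…
8) q0 h=22  …----*-[-]------…
9) q2 h=23  …---*-*[-]------…
10) q1 h=22  …----*-[*]*-----…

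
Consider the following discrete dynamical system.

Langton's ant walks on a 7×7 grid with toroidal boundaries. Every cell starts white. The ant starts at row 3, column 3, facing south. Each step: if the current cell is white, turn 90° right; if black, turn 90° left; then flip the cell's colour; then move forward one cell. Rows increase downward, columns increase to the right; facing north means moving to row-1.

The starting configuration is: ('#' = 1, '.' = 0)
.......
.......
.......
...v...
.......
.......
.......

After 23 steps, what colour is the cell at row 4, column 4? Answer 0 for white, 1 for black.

0) .......
.......
.......
...v...
.......
.......
.......
1) .......
.......
.......
..<#...
.......
.......
.......
2) .......
.......
..^....
..##...
.......
.......
.......
3) .......
.......
..#>...
..##...
.......
.......
.......
4) .......
.......
..##...
..#v...
.......
.......
.......
5) .......
.......
..##...
..#.>..
.......
.......
.......
6) .......
.......
..##...
..#.#..
....v..
.......
.......
7) .......
.......
..##...
..#.#..
...<#..
.......
.......
8) .......
.......
..##...
..#^#..
...##..
.......
.......
9) .......
.......
..##...
..##>..
...##..
.......
.......
10) .......
.......
..##^..
..##...
...##..
.......
.......
11) .......
.......
..###>.
..##...
...##..
.......
.......
12) .......
.......
..####.
..##.v.
...##..
.......
.......
13) .......
.......
..####.
..##<#.
...##..
.......
.......
14) .......
.......
..##^#.
..####.
...##..
.......
.......
15) .......
.......
..#<.#.
..####.
...##..
.......
.......
16) .......
.......
..#..#.
..#v##.
...##..
.......
.......
17) .......
.......
..#..#.
..#.>#.
...##..
.......
.......
18) .......
.......
..#.^#.
..#..#.
...##..
.......
.......
19) .......
.......
..#.#>.
..#..#.
...##..
.......
.......
20) .......
.....^.
..#.#..
..#..#.
...##..
.......
.......
21) .......
.....#>
..#.#..
..#..#.
...##..
.......
.......
22) .......
.....##
..#.#.v
..#..#.
...##..
.......
.......
23) .......
.....##
..#.#<#
..#..#.
...##..
.......
.......

1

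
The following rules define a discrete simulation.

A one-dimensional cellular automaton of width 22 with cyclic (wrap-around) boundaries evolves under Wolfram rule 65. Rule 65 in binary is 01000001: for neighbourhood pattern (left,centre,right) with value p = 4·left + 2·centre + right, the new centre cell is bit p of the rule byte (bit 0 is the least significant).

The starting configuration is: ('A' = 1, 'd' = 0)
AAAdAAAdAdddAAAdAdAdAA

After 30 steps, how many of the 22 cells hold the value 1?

7

t=0: AAAdAAAdAdddAAAdAdAdAA
t=1: ddAdddAdddAdddAddddddd
t=2: AdddAdddAdddAdddAAAAAA
t=3: AdAdddAdddAdddAddddddd
t=4: ddddAdddAdddAdddAAAAAd
t=5: AAAdddAdddAdddAdddddAd
t=6: ddAdAdddAdddAdddAAAddd
t=7: AdddddAdddAdddAdddAdAA
t=8: AdAAAdddAdddAdddAddddd
t=9: ddddAdAdddAdddAdddAAAd
t=10: AAAdddddAdddAdddAdddAd
t=11: ddAdAAAdddAdddAdddAddd
t=12: AdddddAdAdddAdddAdddAA
t=13: AdAAAdddddAdddAdddAddd
t=14: ddddAdAAAdddAdddAdddAd
t=15: AAAdddddAdAdddAdddAddd
t=16: ddAdAAAdddddAdddAdddAd
t=17: AdddddAdAAAdddAdddAddd
t=18: ddAAAdddddAdAdddAdddAd
t=19: AdddAdAAAdddddAdddAddd
t=20: ddAdddddAdAAAdddAdddAd
t=21: AdddAAAdddddAdAdddAddd
t=22: ddAdddAdAAAdddddAdddAd
t=23: AdddAdddddAdAAAdddAddd
t=24: ddAdddAAAdddddAdAdddAd
t=25: AdddAdddAdAAAdddddAddd
t=26: ddAdddAdddddAdAAAdddAd
t=27: AdddAdddAAAdddddAdAddd
t=28: ddAdddAdddAdAAAdddddAd
t=29: AdddAdddAdddddAdAAAddd
t=30: ddAdddAdddAAAdddddAdAd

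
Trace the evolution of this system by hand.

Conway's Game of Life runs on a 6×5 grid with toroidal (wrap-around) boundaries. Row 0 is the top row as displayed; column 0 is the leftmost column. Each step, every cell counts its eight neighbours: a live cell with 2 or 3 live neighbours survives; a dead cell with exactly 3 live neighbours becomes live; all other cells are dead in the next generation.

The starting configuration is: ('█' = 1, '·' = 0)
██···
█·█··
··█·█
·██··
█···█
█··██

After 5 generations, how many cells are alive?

2

0) ██···
█·█··
··█·█
·██··
█···█
█··██
1) ··██·
█·███
█·█··
·██·█
··█··
···█·
2) ·█···
█····
·····
█·█··
·██··
···█·
3) ·····
·····
·█···
··█··
·███·
·█···
4) ·····
·····
·····
···█·
·█·█·
·█···
5) ·····
·····
·····
··█··
·····
··█··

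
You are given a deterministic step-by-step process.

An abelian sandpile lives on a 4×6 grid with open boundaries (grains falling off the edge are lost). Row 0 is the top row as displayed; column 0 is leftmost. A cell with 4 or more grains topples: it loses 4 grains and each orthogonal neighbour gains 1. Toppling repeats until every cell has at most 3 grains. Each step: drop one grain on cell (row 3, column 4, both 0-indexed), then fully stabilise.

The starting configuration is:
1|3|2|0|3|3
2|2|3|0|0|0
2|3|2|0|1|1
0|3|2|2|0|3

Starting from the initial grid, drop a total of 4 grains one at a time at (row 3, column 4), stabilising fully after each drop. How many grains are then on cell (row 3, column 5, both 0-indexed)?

t=0: 1|3|2|0|3|3
2|2|3|0|0|0
2|3|2|0|1|1
0|3|2|2|0|3
t=1: 1|3|2|0|3|3
2|2|3|0|0|0
2|3|2|0|1|1
0|3|2|2|1|3
t=2: 1|3|2|0|3|3
2|2|3|0|0|0
2|3|2|0|1|1
0|3|2|2|2|3
t=3: 1|3|2|0|3|3
2|2|3|0|0|0
2|3|2|0|1|1
0|3|2|2|3|3
t=4: 1|3|2|0|3|3
2|2|3|0|0|0
2|3|2|0|2|2
0|3|2|3|1|0

0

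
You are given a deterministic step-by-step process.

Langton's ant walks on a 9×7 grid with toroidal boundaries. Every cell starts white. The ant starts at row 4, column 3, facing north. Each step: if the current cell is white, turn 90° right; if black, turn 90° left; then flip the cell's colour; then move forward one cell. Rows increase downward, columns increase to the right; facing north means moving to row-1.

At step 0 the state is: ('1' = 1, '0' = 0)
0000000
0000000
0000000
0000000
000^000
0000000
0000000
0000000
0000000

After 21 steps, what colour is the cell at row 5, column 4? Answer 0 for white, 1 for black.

1

[0] 0000000
0000000
0000000
0000000
000^000
0000000
0000000
0000000
0000000
[1] 0000000
0000000
0000000
0000000
0001>00
0000000
0000000
0000000
0000000
[2] 0000000
0000000
0000000
0000000
0001100
0000v00
0000000
0000000
0000000
[3] 0000000
0000000
0000000
0000000
0001100
000<100
0000000
0000000
0000000
[4] 0000000
0000000
0000000
0000000
000^100
0001100
0000000
0000000
0000000
[5] 0000000
0000000
0000000
0000000
00<0100
0001100
0000000
0000000
0000000
[6] 0000000
0000000
0000000
00^0000
0010100
0001100
0000000
0000000
0000000
[7] 0000000
0000000
0000000
001>000
0010100
0001100
0000000
0000000
0000000
[8] 0000000
0000000
0000000
0011000
001v100
0001100
0000000
0000000
0000000
[9] 0000000
0000000
0000000
0011000
00<1100
0001100
0000000
0000000
0000000
[10] 0000000
0000000
0000000
0011000
0001100
00v1100
0000000
0000000
0000000
[11] 0000000
0000000
0000000
0011000
0001100
0<11100
0000000
0000000
0000000
[12] 0000000
0000000
0000000
0011000
0^01100
0111100
0000000
0000000
0000000
[13] 0000000
0000000
0000000
0011000
01>1100
0111100
0000000
0000000
0000000
[14] 0000000
0000000
0000000
0011000
0111100
01v1100
0000000
0000000
0000000
[15] 0000000
0000000
0000000
0011000
0111100
010>100
0000000
0000000
0000000
[16] 0000000
0000000
0000000
0011000
011^100
0100100
0000000
0000000
0000000
[17] 0000000
0000000
0000000
0011000
01<0100
0100100
0000000
0000000
0000000
[18] 0000000
0000000
0000000
0011000
0100100
01v0100
0000000
0000000
0000000
[19] 0000000
0000000
0000000
0011000
0100100
0<10100
0000000
0000000
0000000
[20] 0000000
0000000
0000000
0011000
0100100
0010100
0v00000
0000000
0000000
[21] 0000000
0000000
0000000
0011000
0100100
0010100
<100000
0000000
0000000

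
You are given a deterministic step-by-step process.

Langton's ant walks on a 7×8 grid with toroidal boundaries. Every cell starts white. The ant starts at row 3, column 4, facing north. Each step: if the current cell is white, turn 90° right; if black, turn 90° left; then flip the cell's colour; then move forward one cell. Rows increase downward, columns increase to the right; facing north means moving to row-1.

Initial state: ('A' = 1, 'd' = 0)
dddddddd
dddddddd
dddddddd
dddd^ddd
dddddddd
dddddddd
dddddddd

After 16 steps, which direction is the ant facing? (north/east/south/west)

north

[0] dddddddd
dddddddd
dddddddd
dddd^ddd
dddddddd
dddddddd
dddddddd
[1] dddddddd
dddddddd
dddddddd
ddddA>dd
dddddddd
dddddddd
dddddddd
[2] dddddddd
dddddddd
dddddddd
ddddAAdd
dddddvdd
dddddddd
dddddddd
[3] dddddddd
dddddddd
dddddddd
ddddAAdd
dddd<Add
dddddddd
dddddddd
[4] dddddddd
dddddddd
dddddddd
dddd^Add
ddddAAdd
dddddddd
dddddddd
[5] dddddddd
dddddddd
dddddddd
ddd<dAdd
ddddAAdd
dddddddd
dddddddd
[6] dddddddd
dddddddd
ddd^dddd
dddAdAdd
ddddAAdd
dddddddd
dddddddd
[7] dddddddd
dddddddd
dddA>ddd
dddAdAdd
ddddAAdd
dddddddd
dddddddd
[8] dddddddd
dddddddd
dddAAddd
dddAvAdd
ddddAAdd
dddddddd
dddddddd
[9] dddddddd
dddddddd
dddAAddd
ddd<AAdd
ddddAAdd
dddddddd
dddddddd
[10] dddddddd
dddddddd
dddAAddd
ddddAAdd
dddvAAdd
dddddddd
dddddddd
[11] dddddddd
dddddddd
dddAAddd
ddddAAdd
dd<AAAdd
dddddddd
dddddddd
[12] dddddddd
dddddddd
dddAAddd
dd^dAAdd
ddAAAAdd
dddddddd
dddddddd
[13] dddddddd
dddddddd
dddAAddd
ddA>AAdd
ddAAAAdd
dddddddd
dddddddd
[14] dddddddd
dddddddd
dddAAddd
ddAAAAdd
ddAvAAdd
dddddddd
dddddddd
[15] dddddddd
dddddddd
dddAAddd
ddAAAAdd
ddAd>Add
dddddddd
dddddddd
[16] dddddddd
dddddddd
dddAAddd
ddAA^Add
ddAddAdd
dddddddd
dddddddd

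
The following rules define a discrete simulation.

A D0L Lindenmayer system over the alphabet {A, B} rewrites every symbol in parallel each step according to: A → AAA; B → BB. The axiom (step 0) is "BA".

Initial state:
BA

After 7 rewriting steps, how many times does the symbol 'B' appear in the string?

[0] BA
[1] BBAAA
[2] BBBBAAAAAAAAA
[3] BBBBBBBBAAAAAAAAAAAAAAAAAAAAAAAAAAA
[4] BBBBBBBBBBBBBBBBAAAAAAAAAAAAAAAAAAAAAAAAAAAAAAAAAAAAAAAAAAAAAAAAAAAAAAAAAAAAAAAAAAAAAAAAAAAAAAAAA
[5] BBBBBBBBBBBBBBBBBBBBBBBBBBBBBBBBAAAAAAAAAAAAAAAAAAAAAAAAAA…AAAAAAAAAAAAAAAAAAAAAAAAAAAAAAAAAAAAAAAAAAAAAAAAAAAAAAAAAA  (len 275)
[6] BBBBBBBBBBBBBBBBBBBBBBBBBBBBBBBBBBBBBBBBBBBBBBBBBBBBBBBBBB…AAAAAAAAAAAAAAAAAAAAAAAAAAAAAAAAAAAAAAAAAAAAAAAAAAAAAAAAAA  (len 793)
[7] BBBBBBBBBBBBBBBBBBBBBBBBBBBBBBBBBBBBBBBBBBBBBBBBBBBBBBBBBB…AAAAAAAAAAAAAAAAAAAAAAAAAAAAAAAAAAAAAAAAAAAAAAAAAAAAAAAAAA  (len 2315)

128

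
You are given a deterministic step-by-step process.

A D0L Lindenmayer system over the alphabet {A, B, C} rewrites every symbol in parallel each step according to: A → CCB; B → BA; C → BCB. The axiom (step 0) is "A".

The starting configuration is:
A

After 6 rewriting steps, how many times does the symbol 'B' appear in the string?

t=0: A
t=1: CCB
t=2: BCBBCBBA
t=3: BABCBBABABCBBABACCB
t=4: BACCBBABCBBABACCBBACCBBABCBBABACCBBACCBBCBBCBBA
t=5: BACCBBCBBCBBABACCBBABCBBABACCBBACCBBCBBCBBABACCBBCBBCBBABACCBBABCBBABACCBBACCBBCBBCBBABACCBBCBBCBBABABCBBABABCBBABACCB
t=6: BACCBBCBBCBBABABCBBABABCBBABACCBBACCBBCBBCBBABACCBBABCBBAB…ABCBBABACCBBACCBBABCBBABACCBBACCBBABCBBABACCBBACCBBCBBCBBA  (len 293)

152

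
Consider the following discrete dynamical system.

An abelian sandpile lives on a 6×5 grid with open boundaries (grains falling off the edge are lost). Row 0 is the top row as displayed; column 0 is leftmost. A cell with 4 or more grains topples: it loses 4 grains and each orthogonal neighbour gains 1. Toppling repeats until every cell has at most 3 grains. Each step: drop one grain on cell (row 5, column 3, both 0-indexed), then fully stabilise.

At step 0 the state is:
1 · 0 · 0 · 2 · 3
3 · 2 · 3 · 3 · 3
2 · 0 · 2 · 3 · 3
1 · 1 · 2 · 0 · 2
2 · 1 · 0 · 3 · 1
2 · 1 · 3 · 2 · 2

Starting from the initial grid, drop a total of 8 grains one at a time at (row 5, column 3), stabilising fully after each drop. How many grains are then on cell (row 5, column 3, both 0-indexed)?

1

k=0  1 · 0 · 0 · 2 · 3
3 · 2 · 3 · 3 · 3
2 · 0 · 2 · 3 · 3
1 · 1 · 2 · 0 · 2
2 · 1 · 0 · 3 · 1
2 · 1 · 3 · 2 · 2
k=1  1 · 0 · 0 · 2 · 3
3 · 2 · 3 · 3 · 3
2 · 0 · 2 · 3 · 3
1 · 1 · 2 · 0 · 2
2 · 1 · 0 · 3 · 1
2 · 1 · 3 · 3 · 2
k=2  1 · 0 · 0 · 2 · 3
3 · 2 · 3 · 3 · 3
2 · 0 · 2 · 3 · 3
1 · 1 · 2 · 1 · 2
2 · 1 · 2 · 0 · 2
2 · 2 · 0 · 2 · 3
k=3  1 · 0 · 0 · 2 · 3
3 · 2 · 3 · 3 · 3
2 · 0 · 2 · 3 · 3
1 · 1 · 2 · 1 · 2
2 · 1 · 2 · 0 · 2
2 · 2 · 0 · 3 · 3
k=4  1 · 0 · 0 · 2 · 3
3 · 2 · 3 · 3 · 3
2 · 0 · 2 · 3 · 3
1 · 1 · 2 · 1 · 2
2 · 1 · 2 · 1 · 3
2 · 2 · 1 · 1 · 0
k=5  1 · 0 · 0 · 2 · 3
3 · 2 · 3 · 3 · 3
2 · 0 · 2 · 3 · 3
1 · 1 · 2 · 1 · 2
2 · 1 · 2 · 1 · 3
2 · 2 · 1 · 2 · 0
k=6  1 · 0 · 0 · 2 · 3
3 · 2 · 3 · 3 · 3
2 · 0 · 2 · 3 · 3
1 · 1 · 2 · 1 · 2
2 · 1 · 2 · 1 · 3
2 · 2 · 1 · 3 · 0
k=7  1 · 0 · 0 · 2 · 3
3 · 2 · 3 · 3 · 3
2 · 0 · 2 · 3 · 3
1 · 1 · 2 · 1 · 2
2 · 1 · 2 · 2 · 3
2 · 2 · 2 · 0 · 1
k=8  1 · 0 · 0 · 2 · 3
3 · 2 · 3 · 3 · 3
2 · 0 · 2 · 3 · 3
1 · 1 · 2 · 1 · 2
2 · 1 · 2 · 2 · 3
2 · 2 · 2 · 1 · 1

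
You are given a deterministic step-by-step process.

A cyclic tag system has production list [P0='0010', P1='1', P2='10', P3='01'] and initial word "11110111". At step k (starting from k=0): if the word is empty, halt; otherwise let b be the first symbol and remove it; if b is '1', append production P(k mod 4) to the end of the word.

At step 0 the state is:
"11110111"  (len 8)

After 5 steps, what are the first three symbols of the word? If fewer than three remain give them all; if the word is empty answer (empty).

t=0: "11110111"  (len 8)
t=1: "11101110010"  (len 11)
t=2: "11011100101"  (len 11)
t=3: "101110010110"  (len 12)
t=4: "0111001011001"  (len 13)
t=5: "111001011001"  (len 12)

111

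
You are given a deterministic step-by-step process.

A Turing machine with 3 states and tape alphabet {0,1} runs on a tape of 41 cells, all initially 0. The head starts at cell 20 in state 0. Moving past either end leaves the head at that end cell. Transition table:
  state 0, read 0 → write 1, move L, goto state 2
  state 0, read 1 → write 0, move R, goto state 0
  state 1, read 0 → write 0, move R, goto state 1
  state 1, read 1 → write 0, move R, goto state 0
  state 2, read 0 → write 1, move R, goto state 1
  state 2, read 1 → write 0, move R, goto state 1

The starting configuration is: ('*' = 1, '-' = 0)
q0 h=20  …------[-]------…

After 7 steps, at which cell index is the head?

t=0: q0 h=20  …------[-]------…
t=1: q2 h=19  …------[-]*-----…
t=2: q1 h=20  …-----*[*]------…
t=3: q0 h=21  …----*-[-]------…
t=4: q2 h=20  …-----*[-]*-----…
t=5: q1 h=21  …----**[*]------…
t=6: q0 h=22  …---**-[-]------…
t=7: q2 h=21  …----**[-]*-----…

21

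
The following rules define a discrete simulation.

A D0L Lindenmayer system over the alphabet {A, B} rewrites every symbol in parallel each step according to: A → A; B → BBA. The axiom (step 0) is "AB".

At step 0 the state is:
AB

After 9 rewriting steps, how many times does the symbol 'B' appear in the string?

512

k=0  AB
k=1  ABBA
k=2  ABBABBAA
k=3  ABBABBAABBABBAAA
k=4  ABBABBAABBABBAAABBABBAABBABBAAAA
k=5  ABBABBAABBABBAAABBABBAABBABBAAAABBABBAABBABBAAABBABBAABBABBAAAAA
k=6  ABBABBAABBABBAAABBABBAABBABBAAAABBABBAABBABBAAABBABBAABBAB…ABBABBAAABBABBAABBABBAAAABBABBAABBABBAAABBABBAABBABBAAAAAA  (len 128)
k=7  ABBABBAABBABBAAABBABBAABBABBAAAABBABBAABBABBAAABBABBAABBAB…BBABBAAABBABBAABBABBAAAABBABBAABBABBAAABBABBAABBABBAAAAAAA  (len 256)
k=8  ABBABBAABBABBAAABBABBAABBABBAAAABBABBAABBABBAAABBABBAABBAB…BABBAAABBABBAABBABBAAAABBABBAABBABBAAABBABBAABBABBAAAAAAAA  (len 512)
k=9  ABBABBAABBABBAAABBABBAABBABBAAAABBABBAABBABBAAABBABBAABBAB…ABBAAABBABBAABBABBAAAABBABBAABBABBAAABBABBAABBABBAAAAAAAAA  (len 1024)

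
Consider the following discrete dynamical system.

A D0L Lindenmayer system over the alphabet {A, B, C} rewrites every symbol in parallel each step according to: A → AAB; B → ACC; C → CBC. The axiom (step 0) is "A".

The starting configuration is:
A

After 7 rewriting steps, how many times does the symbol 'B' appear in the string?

0) A
1) AAB
2) AABAABACC
3) AABAABACCAABAABACCAABCBCCBC
4) AABAABACCAABAABACCAABCBCCBCAABAABACCAABAABACCAABCBCCBCAABAABACCCBCACCCBCCBCACCCBC
5) AABAABACCAABAABACCAABCBCCBCAABAABACCAABAABACCAABCBCCBCAABA…CCBCCBCACCCBCAABCBCCBCCBCACCCBCCBCACCCBCAABCBCCBCCBCACCCBC  (len 243)
6) AABAABACCAABAABACCAABCBCCBCAABAABACCAABAABACCAABCBCCBCAABA…CCBCAABAABACCCBCACCCBCCBCACCCBCCBCACCCBCAABCBCCBCCBCACCCBC  (len 729)
7) AABAABACCAABAABACCAABCBCCBCAABAABACCAABAABACCAABCBCCBCAABA…CCBCAABAABACCCBCACCCBCCBCACCCBCCBCACCCBCAABCBCCBCCBCACCCBC  (len 2187)

547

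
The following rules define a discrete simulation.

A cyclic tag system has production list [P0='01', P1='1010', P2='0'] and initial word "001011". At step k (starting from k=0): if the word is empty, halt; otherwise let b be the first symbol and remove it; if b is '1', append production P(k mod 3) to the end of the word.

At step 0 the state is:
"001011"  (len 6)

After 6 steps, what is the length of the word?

6

step 0: "001011"  (len 6)
step 1: "01011"  (len 5)
step 2: "1011"  (len 4)
step 3: "0110"  (len 4)
step 4: "110"  (len 3)
step 5: "101010"  (len 6)
step 6: "010100"  (len 6)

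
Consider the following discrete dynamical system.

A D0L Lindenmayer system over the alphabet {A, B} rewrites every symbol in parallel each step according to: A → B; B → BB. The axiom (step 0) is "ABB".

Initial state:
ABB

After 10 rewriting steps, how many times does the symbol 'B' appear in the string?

gen 0: ABB
gen 1: BBBBB
gen 2: BBBBBBBBBB
gen 3: BBBBBBBBBBBBBBBBBBBB
gen 4: BBBBBBBBBBBBBBBBBBBBBBBBBBBBBBBBBBBBBBBB
gen 5: BBBBBBBBBBBBBBBBBBBBBBBBBBBBBBBBBBBBBBBBBBBBBBBBBBBBBBBBBBBBBBBBBBBBBBBBBBBBBBBB
gen 6: BBBBBBBBBBBBBBBBBBBBBBBBBBBBBBBBBBBBBBBBBBBBBBBBBBBBBBBBBB…BBBBBBBBBBBBBBBBBBBBBBBBBBBBBBBBBBBBBBBBBBBBBBBBBBBBBBBBBB  (len 160)
gen 7: BBBBBBBBBBBBBBBBBBBBBBBBBBBBBBBBBBBBBBBBBBBBBBBBBBBBBBBBBB…BBBBBBBBBBBBBBBBBBBBBBBBBBBBBBBBBBBBBBBBBBBBBBBBBBBBBBBBBB  (len 320)
gen 8: BBBBBBBBBBBBBBBBBBBBBBBBBBBBBBBBBBBBBBBBBBBBBBBBBBBBBBBBBB…BBBBBBBBBBBBBBBBBBBBBBBBBBBBBBBBBBBBBBBBBBBBBBBBBBBBBBBBBB  (len 640)
gen 9: BBBBBBBBBBBBBBBBBBBBBBBBBBBBBBBBBBBBBBBBBBBBBBBBBBBBBBBBBB…BBBBBBBBBBBBBBBBBBBBBBBBBBBBBBBBBBBBBBBBBBBBBBBBBBBBBBBBBB  (len 1280)
gen 10: BBBBBBBBBBBBBBBBBBBBBBBBBBBBBBBBBBBBBBBBBBBBBBBBBBBBBBBBBB…BBBBBBBBBBBBBBBBBBBBBBBBBBBBBBBBBBBBBBBBBBBBBBBBBBBBBBBBBB  (len 2560)

2560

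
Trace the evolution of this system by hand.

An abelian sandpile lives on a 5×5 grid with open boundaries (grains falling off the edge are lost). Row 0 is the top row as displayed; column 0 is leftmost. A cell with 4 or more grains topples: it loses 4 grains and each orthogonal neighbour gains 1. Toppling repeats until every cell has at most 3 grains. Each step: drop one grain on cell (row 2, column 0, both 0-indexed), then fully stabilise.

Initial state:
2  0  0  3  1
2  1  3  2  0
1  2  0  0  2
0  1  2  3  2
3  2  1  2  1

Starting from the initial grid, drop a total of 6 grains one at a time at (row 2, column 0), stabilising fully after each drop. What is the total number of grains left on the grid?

41

step 0: 2  0  0  3  1
2  1  3  2  0
1  2  0  0  2
0  1  2  3  2
3  2  1  2  1
step 1: 2  0  0  3  1
2  1  3  2  0
2  2  0  0  2
0  1  2  3  2
3  2  1  2  1
step 2: 2  0  0  3  1
2  1  3  2  0
3  2  0  0  2
0  1  2  3  2
3  2  1  2  1
step 3: 2  0  0  3  1
3  1  3  2  0
0  3  0  0  2
1  1  2  3  2
3  2  1  2  1
step 4: 2  0  0  3  1
3  1  3  2  0
1  3  0  0  2
1  1  2  3  2
3  2  1  2  1
step 5: 2  0  0  3  1
3  1  3  2  0
2  3  0  0  2
1  1  2  3  2
3  2  1  2  1
step 6: 2  0  0  3  1
3  1  3  2  0
3  3  0  0  2
1  1  2  3  2
3  2  1  2  1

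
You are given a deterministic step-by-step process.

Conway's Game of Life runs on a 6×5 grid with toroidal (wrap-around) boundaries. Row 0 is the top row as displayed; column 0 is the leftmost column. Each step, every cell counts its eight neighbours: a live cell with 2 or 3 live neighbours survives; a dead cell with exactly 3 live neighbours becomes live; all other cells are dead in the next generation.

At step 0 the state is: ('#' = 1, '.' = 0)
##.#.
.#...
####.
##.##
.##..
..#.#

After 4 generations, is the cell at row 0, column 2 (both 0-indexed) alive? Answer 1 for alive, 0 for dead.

0

0) ##.#.
.#...
####.
##.##
.##..
..#.#
1) ##.##
...#.
...#.
.....
.....
....#
2) #.##.
#..#.
.....
.....
.....
...##
3) ###..
.###.
.....
.....
.....
..###
4) #....
#..#.
..#..
.....
...#.
#.###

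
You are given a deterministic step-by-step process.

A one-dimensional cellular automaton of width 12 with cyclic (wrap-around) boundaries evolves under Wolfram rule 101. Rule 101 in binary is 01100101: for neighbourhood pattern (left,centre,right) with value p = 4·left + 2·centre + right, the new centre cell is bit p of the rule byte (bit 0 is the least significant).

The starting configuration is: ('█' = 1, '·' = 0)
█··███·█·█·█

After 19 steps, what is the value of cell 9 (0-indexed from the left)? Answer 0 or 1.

1

0) █··███·█·█·█
1) █····██████·
2) █·██······██
3) ██·█·████···
4) ·████···█·█·
5) ····█·█·███·
6) ███·████··█·
7) ··██···█··██
8) ···█·█·█···█
9) ·█·█████·█·█
10) ███····█████
11) ··█·██······
12) █·██·█·█████
13) ██·████·····
14) ·██···█·███·
15) ··█·█·██··█·
16) █·████·█··█·
17) ██···███··██
18) ·█·█···█····
19) ·███·█·█·███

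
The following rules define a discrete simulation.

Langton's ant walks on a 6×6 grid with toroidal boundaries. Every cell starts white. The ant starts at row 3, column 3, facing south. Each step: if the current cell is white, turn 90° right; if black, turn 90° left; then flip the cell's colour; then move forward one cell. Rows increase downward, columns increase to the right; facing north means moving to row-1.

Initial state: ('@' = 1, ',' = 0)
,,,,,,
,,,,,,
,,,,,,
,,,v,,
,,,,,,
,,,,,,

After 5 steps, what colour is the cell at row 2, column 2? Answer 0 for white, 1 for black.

step 0: ,,,,,,
,,,,,,
,,,,,,
,,,v,,
,,,,,,
,,,,,,
step 1: ,,,,,,
,,,,,,
,,,,,,
,,<@,,
,,,,,,
,,,,,,
step 2: ,,,,,,
,,,,,,
,,^,,,
,,@@,,
,,,,,,
,,,,,,
step 3: ,,,,,,
,,,,,,
,,@>,,
,,@@,,
,,,,,,
,,,,,,
step 4: ,,,,,,
,,,,,,
,,@@,,
,,@v,,
,,,,,,
,,,,,,
step 5: ,,,,,,
,,,,,,
,,@@,,
,,@,>,
,,,,,,
,,,,,,

1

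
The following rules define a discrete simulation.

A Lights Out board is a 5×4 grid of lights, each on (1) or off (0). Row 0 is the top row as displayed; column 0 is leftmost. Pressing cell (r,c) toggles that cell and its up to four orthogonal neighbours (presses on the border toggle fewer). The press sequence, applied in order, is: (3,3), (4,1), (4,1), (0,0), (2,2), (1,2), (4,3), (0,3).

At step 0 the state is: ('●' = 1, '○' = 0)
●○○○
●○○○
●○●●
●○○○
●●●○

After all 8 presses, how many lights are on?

t=0: ●○○○
●○○○
●○●●
●○○○
●●●○
t=1: ●○○○
●○○○
●○●○
●○●●
●●●●
t=2: ●○○○
●○○○
●○●○
●●●●
○○○●
t=3: ●○○○
●○○○
●○●○
●○●●
●●●●
t=4: ○●○○
○○○○
●○●○
●○●●
●●●●
t=5: ○●○○
○○●○
●●○●
●○○●
●●●●
t=6: ○●●○
○●○●
●●●●
●○○●
●●●●
t=7: ○●●○
○●○●
●●●●
●○○○
●●○○
t=8: ○●○●
○●○○
●●●●
●○○○
●●○○

10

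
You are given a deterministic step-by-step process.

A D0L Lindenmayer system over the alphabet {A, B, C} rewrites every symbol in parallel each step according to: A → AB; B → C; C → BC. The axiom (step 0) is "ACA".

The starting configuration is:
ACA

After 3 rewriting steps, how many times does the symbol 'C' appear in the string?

[0] ACA
[1] ABBCAB
[2] ABCCBCABC
[3] ABCBCBCCBCABCBC

7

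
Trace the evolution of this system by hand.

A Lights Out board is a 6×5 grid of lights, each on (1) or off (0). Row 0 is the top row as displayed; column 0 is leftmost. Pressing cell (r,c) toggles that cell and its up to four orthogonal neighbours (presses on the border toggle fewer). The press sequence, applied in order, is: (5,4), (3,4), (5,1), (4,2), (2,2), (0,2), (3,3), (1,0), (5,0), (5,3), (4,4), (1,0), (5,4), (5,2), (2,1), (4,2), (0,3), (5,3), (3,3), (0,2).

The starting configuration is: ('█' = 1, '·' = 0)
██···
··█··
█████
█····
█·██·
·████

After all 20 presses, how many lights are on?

15

t=0: ██···
··█··
█████
█····
█·██·
·████
t=1: ██···
··█··
█████
█····
█·███
·██··
t=2: ██···
··█··
████·
█··██
█·██·
·██··
t=3: ██···
··█··
████·
█··██
████·
█····
t=4: ██···
··█··
████·
█·███
█····
█·█··
t=5: ██···
·····
█····
█··██
█····
█·█··
t=6: █·██·
··█··
█····
█··██
█····
█·█··
t=7: █·██·
··█··
█··█·
█·█··
█··█·
█·█··
t=8: ··██·
███··
···█·
█·█··
█··█·
█·█··
t=9: ··██·
███··
···█·
█·█··
···█·
·██··
t=10: ··██·
███··
···█·
█·█··
·····
·█·██
t=11: ··██·
███··
···█·
█·█·█
···██
·█·█·
t=12: █·██·
··█··
█··█·
█·█·█
···██
·█·█·
t=13: █·██·
··█··
█··█·
█·█·█
···█·
·█··█
t=14: █·██·
··█··
█··█·
█·█·█
··██·
··███
t=15: █·██·
·██··
·███·
███·█
··██·
··███
t=16: █·██·
·██··
·███·
██··█
·█···
···██
t=17: █···█
·███·
·███·
██··█
·█···
···██
t=18: █···█
·███·
·███·
██··█
·█·█·
··█··
t=19: █···█
·███·
·██··
████·
·█···
··█··
t=20: █████
·█·█·
·██··
████·
·█···
··█··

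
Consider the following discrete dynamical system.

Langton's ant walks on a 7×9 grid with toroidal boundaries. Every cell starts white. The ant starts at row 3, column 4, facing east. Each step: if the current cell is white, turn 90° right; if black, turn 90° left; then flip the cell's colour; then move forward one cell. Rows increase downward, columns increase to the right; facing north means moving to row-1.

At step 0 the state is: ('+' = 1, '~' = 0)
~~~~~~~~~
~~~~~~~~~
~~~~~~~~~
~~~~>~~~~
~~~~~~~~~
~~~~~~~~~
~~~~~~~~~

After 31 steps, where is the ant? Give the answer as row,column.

1,3

0) ~~~~~~~~~
~~~~~~~~~
~~~~~~~~~
~~~~>~~~~
~~~~~~~~~
~~~~~~~~~
~~~~~~~~~
1) ~~~~~~~~~
~~~~~~~~~
~~~~~~~~~
~~~~+~~~~
~~~~v~~~~
~~~~~~~~~
~~~~~~~~~
2) ~~~~~~~~~
~~~~~~~~~
~~~~~~~~~
~~~~+~~~~
~~~<+~~~~
~~~~~~~~~
~~~~~~~~~
3) ~~~~~~~~~
~~~~~~~~~
~~~~~~~~~
~~~^+~~~~
~~~++~~~~
~~~~~~~~~
~~~~~~~~~
4) ~~~~~~~~~
~~~~~~~~~
~~~~~~~~~
~~~+>~~~~
~~~++~~~~
~~~~~~~~~
~~~~~~~~~
5) ~~~~~~~~~
~~~~~~~~~
~~~~^~~~~
~~~+~~~~~
~~~++~~~~
~~~~~~~~~
~~~~~~~~~
6) ~~~~~~~~~
~~~~~~~~~
~~~~+>~~~
~~~+~~~~~
~~~++~~~~
~~~~~~~~~
~~~~~~~~~
7) ~~~~~~~~~
~~~~~~~~~
~~~~++~~~
~~~+~v~~~
~~~++~~~~
~~~~~~~~~
~~~~~~~~~
8) ~~~~~~~~~
~~~~~~~~~
~~~~++~~~
~~~+<+~~~
~~~++~~~~
~~~~~~~~~
~~~~~~~~~
9) ~~~~~~~~~
~~~~~~~~~
~~~~^+~~~
~~~+++~~~
~~~++~~~~
~~~~~~~~~
~~~~~~~~~
10) ~~~~~~~~~
~~~~~~~~~
~~~<~+~~~
~~~+++~~~
~~~++~~~~
~~~~~~~~~
~~~~~~~~~
11) ~~~~~~~~~
~~~^~~~~~
~~~+~+~~~
~~~+++~~~
~~~++~~~~
~~~~~~~~~
~~~~~~~~~
12) ~~~~~~~~~
~~~+>~~~~
~~~+~+~~~
~~~+++~~~
~~~++~~~~
~~~~~~~~~
~~~~~~~~~
13) ~~~~~~~~~
~~~++~~~~
~~~+v+~~~
~~~+++~~~
~~~++~~~~
~~~~~~~~~
~~~~~~~~~
14) ~~~~~~~~~
~~~++~~~~
~~~<++~~~
~~~+++~~~
~~~++~~~~
~~~~~~~~~
~~~~~~~~~
15) ~~~~~~~~~
~~~++~~~~
~~~~++~~~
~~~v++~~~
~~~++~~~~
~~~~~~~~~
~~~~~~~~~
16) ~~~~~~~~~
~~~++~~~~
~~~~++~~~
~~~~>+~~~
~~~++~~~~
~~~~~~~~~
~~~~~~~~~
17) ~~~~~~~~~
~~~++~~~~
~~~~^+~~~
~~~~~+~~~
~~~++~~~~
~~~~~~~~~
~~~~~~~~~
18) ~~~~~~~~~
~~~++~~~~
~~~<~+~~~
~~~~~+~~~
~~~++~~~~
~~~~~~~~~
~~~~~~~~~
19) ~~~~~~~~~
~~~^+~~~~
~~~+~+~~~
~~~~~+~~~
~~~++~~~~
~~~~~~~~~
~~~~~~~~~
20) ~~~~~~~~~
~~<~+~~~~
~~~+~+~~~
~~~~~+~~~
~~~++~~~~
~~~~~~~~~
~~~~~~~~~
21) ~~^~~~~~~
~~+~+~~~~
~~~+~+~~~
~~~~~+~~~
~~~++~~~~
~~~~~~~~~
~~~~~~~~~
22) ~~+>~~~~~
~~+~+~~~~
~~~+~+~~~
~~~~~+~~~
~~~++~~~~
~~~~~~~~~
~~~~~~~~~
23) ~~++~~~~~
~~+v+~~~~
~~~+~+~~~
~~~~~+~~~
~~~++~~~~
~~~~~~~~~
~~~~~~~~~
24) ~~++~~~~~
~~<++~~~~
~~~+~+~~~
~~~~~+~~~
~~~++~~~~
~~~~~~~~~
~~~~~~~~~
25) ~~++~~~~~
~~~++~~~~
~~v+~+~~~
~~~~~+~~~
~~~++~~~~
~~~~~~~~~
~~~~~~~~~
26) ~~++~~~~~
~~~++~~~~
~<++~+~~~
~~~~~+~~~
~~~++~~~~
~~~~~~~~~
~~~~~~~~~
27) ~~++~~~~~
~^~++~~~~
~+++~+~~~
~~~~~+~~~
~~~++~~~~
~~~~~~~~~
~~~~~~~~~
28) ~~++~~~~~
~+>++~~~~
~+++~+~~~
~~~~~+~~~
~~~++~~~~
~~~~~~~~~
~~~~~~~~~
29) ~~++~~~~~
~++++~~~~
~+v+~+~~~
~~~~~+~~~
~~~++~~~~
~~~~~~~~~
~~~~~~~~~
30) ~~++~~~~~
~++++~~~~
~+~>~+~~~
~~~~~+~~~
~~~++~~~~
~~~~~~~~~
~~~~~~~~~
31) ~~++~~~~~
~++^+~~~~
~+~~~+~~~
~~~~~+~~~
~~~++~~~~
~~~~~~~~~
~~~~~~~~~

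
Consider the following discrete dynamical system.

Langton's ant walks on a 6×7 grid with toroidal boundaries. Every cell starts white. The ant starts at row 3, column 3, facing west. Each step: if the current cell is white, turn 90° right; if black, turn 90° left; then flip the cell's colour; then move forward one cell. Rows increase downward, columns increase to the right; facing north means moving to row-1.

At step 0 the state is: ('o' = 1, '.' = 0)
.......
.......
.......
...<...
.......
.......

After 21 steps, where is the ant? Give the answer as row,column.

step 0: .......
.......
.......
...<...
.......
.......
step 1: .......
.......
...^...
...o...
.......
.......
step 2: .......
.......
...o>..
...o...
.......
.......
step 3: .......
.......
...oo..
...ov..
.......
.......
step 4: .......
.......
...oo..
...<o..
.......
.......
step 5: .......
.......
...oo..
....o..
...v...
.......
step 6: .......
.......
...oo..
....o..
..<o...
.......
step 7: .......
.......
...oo..
..^.o..
..oo...
.......
step 8: .......
.......
...oo..
..o>o..
..oo...
.......
step 9: .......
.......
...oo..
..ooo..
..ov...
.......
step 10: .......
.......
...oo..
..ooo..
..o.>..
.......
step 11: .......
.......
...oo..
..ooo..
..o.o..
....v..
step 12: .......
.......
...oo..
..ooo..
..o.o..
...<o..
step 13: .......
.......
...oo..
..ooo..
..o^o..
...oo..
step 14: .......
.......
...oo..
..ooo..
..oo>..
...oo..
step 15: .......
.......
...oo..
..oo^..
..oo...
...oo..
step 16: .......
.......
...oo..
..o<...
..oo...
...oo..
step 17: .......
.......
...oo..
..o....
..ov...
...oo..
step 18: .......
.......
...oo..
..o....
..o.>..
...oo..
step 19: .......
.......
...oo..
..o....
..o.o..
...ov..
step 20: .......
.......
...oo..
..o....
..o.o..
...o.>.
step 21: .....v.
.......
...oo..
..o....
..o.o..
...o.o.

0,5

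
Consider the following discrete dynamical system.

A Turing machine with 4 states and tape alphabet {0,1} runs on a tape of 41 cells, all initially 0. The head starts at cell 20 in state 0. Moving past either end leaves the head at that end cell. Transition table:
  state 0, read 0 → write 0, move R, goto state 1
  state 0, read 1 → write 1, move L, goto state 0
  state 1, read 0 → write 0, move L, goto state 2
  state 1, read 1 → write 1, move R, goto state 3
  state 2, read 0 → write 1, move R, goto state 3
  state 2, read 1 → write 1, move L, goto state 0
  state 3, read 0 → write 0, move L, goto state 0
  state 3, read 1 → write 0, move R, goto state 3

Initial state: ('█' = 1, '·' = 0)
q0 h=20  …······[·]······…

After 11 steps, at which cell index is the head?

21

gen 0: q0 h=20  …······[·]······…
gen 1: q1 h=21  …······[·]······…
gen 2: q2 h=20  …······[·]······…
gen 3: q3 h=21  …·····█[·]······…
gen 4: q0 h=20  …······[█]······…
gen 5: q0 h=19  …······[·]█·····…
gen 6: q1 h=20  …······[█]······…
gen 7: q3 h=21  …·····█[·]······…
gen 8: q0 h=20  …······[█]······…
gen 9: q0 h=19  …······[·]█·····…
gen 10: q1 h=20  …······[█]······…
gen 11: q3 h=21  …·····█[·]······…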